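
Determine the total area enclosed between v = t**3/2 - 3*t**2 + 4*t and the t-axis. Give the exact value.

4

The curve meets the t-axis where t**3/2 - 3*t**2 + 4*t = 0, i.e. t*(t - 4)*(t - 2)/2 = 0, at t = 0, 2, 4.
On [0, 2] the curve lies above the axis; ∫[0,2] (t**3/2 - 3*t**2 + 4*t) dt = 2, giving area 2.
On [2, 4] the curve lies below the axis; ∫[2,4] (t**3/2 - 3*t**2 + 4*t) dt = -2, giving area 2.
Total area = 2 + 2 = 4.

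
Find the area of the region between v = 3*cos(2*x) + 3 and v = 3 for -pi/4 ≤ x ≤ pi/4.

On [-pi/4, pi/4], (3*cos(2*x) + 3) - (3) = 3*cos(2*x) is ≥ 0 throughout, so the area is a single integral of |3*cos(2*x)|.
∫[-pi/4,pi/4] (3*cos(2*x)) dx = 3.

3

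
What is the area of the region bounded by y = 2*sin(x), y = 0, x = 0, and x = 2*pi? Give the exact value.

8

The difference (2*sin(x)) - (0) = 2*sin(x) changes sign at x = pi inside [0, 2*pi], so split the integral there.
∫[0,pi] (2*sin(x)) dx = 4.
∫[pi,2*pi] (2*sin(x)) dx = -4; the area of that piece is 4.
Total area = 4 + 4 = 8.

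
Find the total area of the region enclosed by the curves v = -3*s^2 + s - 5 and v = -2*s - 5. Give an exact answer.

1/2

Set the curves equal: -3*s^2 + s - 5 = -2*s - 5, so -3*s^2 + 3*s = 0, which factors as -3*s*(s - 1) = 0. The curves meet at s = 0, 1.
On [0, 1], v = -3*s^2 + s - 5 is on top; that piece has area ∫[0,1] (-3*s^2 + 3*s) ds = 1/2.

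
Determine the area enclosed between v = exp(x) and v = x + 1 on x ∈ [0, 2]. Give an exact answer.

On [0, 2], (exp(x)) - (x + 1) = -x + exp(x) - 1 is ≥ 0 throughout, so the area is a single integral of |-x + exp(x) - 1|.
∫[0,2] (-x + exp(x) - 1) dx = -5 + exp(2).

-5 + exp(2)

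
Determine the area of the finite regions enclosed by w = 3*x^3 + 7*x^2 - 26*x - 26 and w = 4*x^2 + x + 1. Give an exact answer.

148

Set the curves equal: 3*x^3 + 7*x^2 - 26*x - 26 = 4*x^2 + x + 1, so 3*x^3 + 3*x^2 - 27*x - 27 = 0, which factors as 3*(x - 3)*(x + 1)*(x + 3) = 0. The curves meet at x = -3, -1, 3.
On [-3, -1], w = 3*x^3 + 7*x^2 - 26*x - 26 is on top; that piece has area ∫[-3,-1] (3*x^3 + 3*x^2 - 27*x - 27) dx = 20.
On [-1, 3], w = 4*x^2 + x + 1 is on top; that piece has area ∫[-1,3] (-(3*x^3 + 3*x^2 - 27*x - 27)) dx = 128.
Total enclosed area = 20 + 128 = 148.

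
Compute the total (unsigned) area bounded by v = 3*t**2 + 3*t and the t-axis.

1/2

The curve meets the t-axis where 3*t**2 + 3*t = 0, i.e. 3*t*(t + 1) = 0, at t = -1, 0.
On [-1, 0] the curve lies below the axis; ∫[-1,0] (3*t**2 + 3*t) dt = -1/2, giving area 1/2.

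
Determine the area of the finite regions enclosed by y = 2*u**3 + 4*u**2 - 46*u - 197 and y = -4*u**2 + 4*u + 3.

Set the curves equal: 2*u**3 + 4*u**2 - 46*u - 197 = -4*u**2 + 4*u + 3, so 2*u**3 + 8*u**2 - 50*u - 200 = 0, which factors as 2*(u - 5)*(u + 4)*(u + 5) = 0. The curves meet at u = -5, -4, 5.
On [-5, -4], y = 2*u**3 + 4*u**2 - 46*u - 197 is on top; that piece has area ∫[-5,-4] (2*u**3 + 8*u**2 - 50*u - 200) du = 19/6.
On [-4, 5], y = -4*u**2 + 4*u + 3 is on top; that piece has area ∫[-4,5] (-(2*u**3 + 8*u**2 - 50*u - 200)) du = 2673/2.
Total enclosed area = 19/6 + 2673/2 = 4019/3.

4019/3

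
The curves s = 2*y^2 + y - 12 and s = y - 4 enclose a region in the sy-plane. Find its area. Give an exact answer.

64/3

Both boundary curves give s as a function of y, so integrate with respect to y. Setting them equal: 2*y^2 - 8 = 0, i.e. 2*(y - 2)*(y + 2) = 0, so they meet at y = -2, 2.
For y in [-2, 2], s = 2*y^2 + y - 12 is on the left; area = ∫[-2,2] (-(2*y^2 - 8)) dy = 64/3.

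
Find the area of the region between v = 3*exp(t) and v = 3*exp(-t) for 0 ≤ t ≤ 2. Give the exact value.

-6 + 3*exp(-2) + 3*exp(2)

On [0, 2], (3*exp(t)) - (3*exp(-t)) = 3*exp(t) - 3*exp(-t) is ≥ 0 throughout, so the area is a single integral of |3*exp(t) - 3*exp(-t)|.
∫[0,2] (3*exp(t) - 3*exp(-t)) dt = -6 + 3*exp(-2) + 3*exp(2).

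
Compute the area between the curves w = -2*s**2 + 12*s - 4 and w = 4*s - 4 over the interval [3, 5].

8

The difference (-2*s**2 + 12*s - 4) - (4*s - 4) = -2*s**2 + 8*s changes sign at s = 4 inside [3, 5], so split the integral there.
∫[3,4] (-2*s**2 + 8*s) ds = 10/3.
∫[4,5] (-2*s**2 + 8*s) ds = -14/3; the area of that piece is 14/3.
Total area = 10/3 + 14/3 = 8.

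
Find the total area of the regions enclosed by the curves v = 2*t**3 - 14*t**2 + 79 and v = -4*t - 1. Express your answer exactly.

1741/6

Set the curves equal: 2*t**3 - 14*t**2 + 79 = -4*t - 1, so 2*t**3 - 14*t**2 + 4*t + 80 = 0, which factors as 2*(t - 5)*(t - 4)*(t + 2) = 0. The curves meet at t = -2, 4, 5.
On [-2, 4], v = 2*t**3 - 14*t**2 + 79 is on top; that piece has area ∫[-2,4] (2*t**3 - 14*t**2 + 4*t + 80) dt = 288.
On [4, 5], v = -4*t - 1 is on top; that piece has area ∫[4,5] (-(2*t**3 - 14*t**2 + 4*t + 80)) dt = 13/6.
Total enclosed area = 288 + 13/6 = 1741/6.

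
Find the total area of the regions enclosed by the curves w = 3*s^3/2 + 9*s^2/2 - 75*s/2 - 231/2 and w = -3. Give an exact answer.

786

Set the curves equal: 3*s^3/2 + 9*s^2/2 - 75*s/2 - 231/2 = -3, so 3*s^3/2 + 9*s^2/2 - 75*s/2 - 225/2 = 0, which factors as 3*(s - 5)*(s + 3)*(s + 5)/2 = 0. The curves meet at s = -5, -3, 5.
On [-5, -3], w = 3*s^3/2 + 9*s^2/2 - 75*s/2 - 231/2 is on top; that piece has area ∫[-5,-3] (3*s^3/2 + 9*s^2/2 - 75*s/2 - 225/2) ds = 18.
On [-3, 5], w = -3 is on top; that piece has area ∫[-3,5] (-(3*s^3/2 + 9*s^2/2 - 75*s/2 - 225/2)) ds = 768.
Total enclosed area = 18 + 768 = 786.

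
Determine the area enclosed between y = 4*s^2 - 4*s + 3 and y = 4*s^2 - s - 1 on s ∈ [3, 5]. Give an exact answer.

16

On [3, 5], (4*s^2 - 4*s + 3) - (4*s^2 - s - 1) = -3*s + 4 is ≤ 0 throughout, so the area is a single integral of |-3*s + 4|.
∫[3,5] (-3*s + 4) ds = -16; the area of that piece is 16.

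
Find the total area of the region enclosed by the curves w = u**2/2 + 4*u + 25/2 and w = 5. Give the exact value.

Set the curves equal: u**2/2 + 4*u + 25/2 = 5, so u**2/2 + 4*u + 15/2 = 0, which factors as (u + 3)*(u + 5)/2 = 0. The curves meet at u = -5, -3.
On [-5, -3], w = 5 is on top; that piece has area ∫[-5,-3] (-(u**2/2 + 4*u + 15/2)) du = 2/3.

2/3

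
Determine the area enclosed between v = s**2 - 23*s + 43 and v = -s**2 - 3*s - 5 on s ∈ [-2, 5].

The difference (s**2 - 23*s + 43) - (-s**2 - 3*s - 5) = 2*s**2 - 20*s + 48 changes sign at s = 4 inside [-2, 5], so split the integral there.
∫[-2,4] (2*s**2 - 20*s + 48) ds = 216.
∫[4,5] (2*s**2 - 20*s + 48) ds = -4/3; the area of that piece is 4/3.
Total area = 216 + 4/3 = 652/3.

652/3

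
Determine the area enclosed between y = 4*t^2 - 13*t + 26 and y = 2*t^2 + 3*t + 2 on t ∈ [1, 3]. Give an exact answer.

The difference (4*t^2 - 13*t + 26) - (2*t^2 + 3*t + 2) = 2*t^2 - 16*t + 24 changes sign at t = 2 inside [1, 3], so split the integral there.
∫[1,2] (2*t^2 - 16*t + 24) dt = 14/3.
∫[2,3] (2*t^2 - 16*t + 24) dt = -10/3; the area of that piece is 10/3.
Total area = 14/3 + 10/3 = 8.

8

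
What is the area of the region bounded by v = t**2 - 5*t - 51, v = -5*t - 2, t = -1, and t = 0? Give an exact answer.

146/3

On [-1, 0], (t**2 - 5*t - 51) - (-5*t - 2) = t**2 - 49 is ≤ 0 throughout, so the area is a single integral of |t**2 - 49|.
∫[-1,0] (t**2 - 49) dt = -146/3; the area of that piece is 146/3.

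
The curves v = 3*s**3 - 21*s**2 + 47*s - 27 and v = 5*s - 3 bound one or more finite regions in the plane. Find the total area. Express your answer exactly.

37/4

Set the curves equal: 3*s**3 - 21*s**2 + 47*s - 27 = 5*s - 3, so 3*s**3 - 21*s**2 + 42*s - 24 = 0, which factors as 3*(s - 4)*(s - 2)*(s - 1) = 0. The curves meet at s = 1, 2, 4.
On [1, 2], v = 3*s**3 - 21*s**2 + 47*s - 27 is on top; that piece has area ∫[1,2] (3*s**3 - 21*s**2 + 42*s - 24) ds = 5/4.
On [2, 4], v = 5*s - 3 is on top; that piece has area ∫[2,4] (-(3*s**3 - 21*s**2 + 42*s - 24)) ds = 8.
Total enclosed area = 5/4 + 8 = 37/4.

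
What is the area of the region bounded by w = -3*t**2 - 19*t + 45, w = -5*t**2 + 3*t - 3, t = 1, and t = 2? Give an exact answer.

59/3

On [1, 2], (-3*t**2 - 19*t + 45) - (-5*t**2 + 3*t - 3) = 2*t**2 - 22*t + 48 is ≥ 0 throughout, so the area is a single integral of |2*t**2 - 22*t + 48|.
∫[1,2] (2*t**2 - 22*t + 48) dt = 59/3.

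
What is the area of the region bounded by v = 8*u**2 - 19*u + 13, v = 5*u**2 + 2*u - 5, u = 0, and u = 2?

The difference (8*u**2 - 19*u + 13) - (5*u**2 + 2*u - 5) = 3*u**2 - 21*u + 18 changes sign at u = 1 inside [0, 2], so split the integral there.
∫[0,1] (3*u**2 - 21*u + 18) du = 17/2.
∫[1,2] (3*u**2 - 21*u + 18) du = -13/2; the area of that piece is 13/2.
Total area = 17/2 + 13/2 = 15.

15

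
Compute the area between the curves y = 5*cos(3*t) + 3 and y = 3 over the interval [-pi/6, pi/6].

On [-pi/6, pi/6], (5*cos(3*t) + 3) - (3) = 5*cos(3*t) is ≥ 0 throughout, so the area is a single integral of |5*cos(3*t)|.
∫[-pi/6,pi/6] (5*cos(3*t)) dt = 10/3.

10/3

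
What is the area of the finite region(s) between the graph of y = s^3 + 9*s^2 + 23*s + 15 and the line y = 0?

The curve meets the s-axis where s^3 + 9*s^2 + 23*s + 15 = 0, i.e. (s + 1)*(s + 3)*(s + 5) = 0, at s = -5, -3, -1.
On [-5, -3] the curve lies above the axis; ∫[-5,-3] (s^3 + 9*s^2 + 23*s + 15) ds = 4, giving area 4.
On [-3, -1] the curve lies below the axis; ∫[-3,-1] (s^3 + 9*s^2 + 23*s + 15) ds = -4, giving area 4.
Total area = 4 + 4 = 8.

8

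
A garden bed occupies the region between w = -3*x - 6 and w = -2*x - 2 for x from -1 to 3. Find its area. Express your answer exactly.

On [-1, 3], (-3*x - 6) - (-2*x - 2) = -x - 4 is ≤ 0 throughout, so the area is a single integral of |-x - 4|.
∫[-1,3] (-x - 4) dx = -20; the area of that piece is 20.

20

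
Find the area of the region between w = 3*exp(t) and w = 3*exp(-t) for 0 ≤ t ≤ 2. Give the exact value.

On [0, 2], (3*exp(t)) - (3*exp(-t)) = 3*exp(t) - 3*exp(-t) is ≥ 0 throughout, so the area is a single integral of |3*exp(t) - 3*exp(-t)|.
∫[0,2] (3*exp(t) - 3*exp(-t)) dt = -6 + 3*exp(-2) + 3*exp(2).

-6 + 3*exp(-2) + 3*exp(2)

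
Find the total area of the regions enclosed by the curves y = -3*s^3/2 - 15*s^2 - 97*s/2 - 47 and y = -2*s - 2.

Set the curves equal: -3*s^3/2 - 15*s^2 - 97*s/2 - 47 = -2*s - 2, so -3*s^3/2 - 15*s^2 - 93*s/2 - 45 = 0, which factors as -3*(s + 2)*(s + 3)*(s + 5)/2 = 0. The curves meet at s = -5, -3, -2.
On [-5, -3], y = -2*s - 2 is on top; that piece has area ∫[-5,-3] (-(-3*s^3/2 - 15*s^2 - 93*s/2 - 45)) ds = 4.
On [-3, -2], y = -3*s^3/2 - 15*s^2 - 97*s/2 - 47 is on top; that piece has area ∫[-3,-2] (-3*s^3/2 - 15*s^2 - 93*s/2 - 45) ds = 5/8.
Total enclosed area = 4 + 5/8 = 37/8.

37/8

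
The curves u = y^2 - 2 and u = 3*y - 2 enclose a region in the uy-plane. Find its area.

9/2

Both boundary curves give u as a function of y, so integrate with respect to y. Setting them equal: y^2 - 3*y = 0, i.e. y*(y - 3) = 0, so they meet at y = 0, 3.
For y in [0, 3], u = y^2 - 2 is on the left; area = ∫[0,3] (-(y^2 - 3*y)) dy = 9/2.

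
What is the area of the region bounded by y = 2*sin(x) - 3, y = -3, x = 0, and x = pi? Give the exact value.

4

On [0, pi], (2*sin(x) - 3) - (-3) = 2*sin(x) is ≥ 0 throughout, so the area is a single integral of |2*sin(x)|.
∫[0,pi] (2*sin(x)) dx = 4.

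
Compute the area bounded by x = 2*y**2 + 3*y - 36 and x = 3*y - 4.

512/3

Both boundary curves give x as a function of y, so integrate with respect to y. Setting them equal: 2*y**2 - 32 = 0, i.e. 2*(y - 4)*(y + 4) = 0, so they meet at y = -4, 4.
For y in [-4, 4], x = 2*y**2 + 3*y - 36 is on the left; area = ∫[-4,4] (-(2*y**2 - 32)) dy = 512/3.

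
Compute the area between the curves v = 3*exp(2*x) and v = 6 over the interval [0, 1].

The difference (3*exp(2*x)) - (6) = 3*exp(2*x) - 6 changes sign at x = log(2)/2 inside [0, 1], so split the integral there.
∫[0,log(2)/2] (3*exp(2*x) - 6) dx = 3/2 - log(8); the area of that piece is -3/2 + log(8).
∫[log(2)/2,1] (3*exp(2*x) - 6) dx = -9 + 3*log(2) + 3*exp(2)/2.
Total area = (-3/2 + log(8)) + (-9 + 3*log(2) + 3*exp(2)/2) = -21/2 + 6*log(2) + 3*exp(2)/2.

-21/2 + 6*log(2) + 3*exp(2)/2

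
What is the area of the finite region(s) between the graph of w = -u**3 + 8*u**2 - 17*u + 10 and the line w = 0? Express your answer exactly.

71/6

The curve meets the u-axis where -u**3 + 8*u**2 - 17*u + 10 = 0, i.e. -(u - 5)*(u - 2)*(u - 1) = 0, at u = 1, 2, 5.
On [1, 2] the curve lies below the axis; ∫[1,2] (-u**3 + 8*u**2 - 17*u + 10) du = -7/12, giving area 7/12.
On [2, 5] the curve lies above the axis; ∫[2,5] (-u**3 + 8*u**2 - 17*u + 10) du = 45/4, giving area 45/4.
Total area = 7/12 + 45/4 = 71/6.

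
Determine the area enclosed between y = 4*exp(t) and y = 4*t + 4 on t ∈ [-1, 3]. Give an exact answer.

-32 - 4*exp(-1) + 4*exp(3)

On [-1, 3], (4*exp(t)) - (4*t + 4) = -4*t + 4*exp(t) - 4 is ≥ 0 throughout, so the area is a single integral of |-4*t + 4*exp(t) - 4|.
∫[-1,3] (-4*t + 4*exp(t) - 4) dt = -32 - 4*exp(-1) + 4*exp(3).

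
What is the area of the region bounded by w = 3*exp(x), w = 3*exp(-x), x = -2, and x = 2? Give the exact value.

The difference (3*exp(x)) - (3*exp(-x)) = 3*exp(x) - 3*exp(-x) changes sign at x = 0 inside [-2, 2], so split the integral there.
∫[-2,0] (3*exp(x) - 3*exp(-x)) dx = -3*exp(2) - 3*exp(-2) + 6; the area of that piece is -6 + 3*exp(-2) + 3*exp(2).
∫[0,2] (3*exp(x) - 3*exp(-x)) dx = -6 + 3*exp(-2) + 3*exp(2).
Total area = (-6 + 3*exp(-2) + 3*exp(2)) + (-6 + 3*exp(-2) + 3*exp(2)) = -12 + 6*exp(-2) + 6*exp(2).

-12 + 6*exp(-2) + 6*exp(2)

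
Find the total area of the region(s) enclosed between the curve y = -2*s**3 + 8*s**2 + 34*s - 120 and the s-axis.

The curve meets the s-axis where -2*s**3 + 8*s**2 + 34*s - 120 = 0, i.e. -2*(s - 5)*(s - 3)*(s + 4) = 0, at s = -4, 3, 5.
On [-4, 3] the curve lies below the axis; ∫[-4,3] (-2*s**3 + 8*s**2 + 34*s - 120) ds = -3773/6, giving area 3773/6.
On [3, 5] the curve lies above the axis; ∫[3,5] (-2*s**3 + 8*s**2 + 34*s - 120) ds = 64/3, giving area 64/3.
Total area = 3773/6 + 64/3 = 3901/6.

3901/6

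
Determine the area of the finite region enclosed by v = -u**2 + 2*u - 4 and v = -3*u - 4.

Set the curves equal: -u**2 + 2*u - 4 = -3*u - 4, so -u**2 + 5*u = 0, which factors as -u*(u - 5) = 0. The curves meet at u = 0, 5.
On [0, 5], v = -u**2 + 2*u - 4 is on top; that piece has area ∫[0,5] (-u**2 + 5*u) du = 125/6.

125/6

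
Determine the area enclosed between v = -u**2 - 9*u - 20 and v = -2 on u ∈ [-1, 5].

On [-1, 5], (-u**2 - 9*u - 20) - (-2) = -u**2 - 9*u - 18 is ≤ 0 throughout, so the area is a single integral of |-u**2 - 9*u - 18|.
∫[-1,5] (-u**2 - 9*u - 18) du = -258; the area of that piece is 258.

258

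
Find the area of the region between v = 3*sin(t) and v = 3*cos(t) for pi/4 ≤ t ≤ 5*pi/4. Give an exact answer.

6*sqrt(2)

On [pi/4, 5*pi/4], (3*sin(t)) - (3*cos(t)) = 3*sin(t) - 3*cos(t) is ≥ 0 throughout, so the area is a single integral of |3*sin(t) - 3*cos(t)|.
∫[pi/4,5*pi/4] (3*sin(t) - 3*cos(t)) dt = 6*sqrt(2).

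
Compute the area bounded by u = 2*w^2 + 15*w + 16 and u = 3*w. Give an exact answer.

8/3

Both boundary curves give u as a function of w, so integrate with respect to w. Setting them equal: 2*w^2 + 12*w + 16 = 0, i.e. 2*(w + 2)*(w + 4) = 0, so they meet at w = -4, -2.
For w in [-4, -2], u = 2*w^2 + 15*w + 16 is on the left; area = ∫[-4,-2] (-(2*w^2 + 12*w + 16)) dw = 8/3.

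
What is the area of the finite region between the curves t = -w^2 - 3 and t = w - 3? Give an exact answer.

1/6

Both boundary curves give t as a function of w, so integrate with respect to w. Setting them equal: -w^2 - w = 0, i.e. -w*(w + 1) = 0, so they meet at w = -1, 0.
For w in [-1, 0], t = -w^2 - 3 is on the right; area = ∫[-1,0] (-w^2 - w) dw = 1/6.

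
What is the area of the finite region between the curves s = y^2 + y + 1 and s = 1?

Both boundary curves give s as a function of y, so integrate with respect to y. Setting them equal: y^2 + y = 0, i.e. y*(y + 1) = 0, so they meet at y = -1, 0.
For y in [-1, 0], s = y^2 + y + 1 is on the left; area = ∫[-1,0] (-(y^2 + y)) dy = 1/6.

1/6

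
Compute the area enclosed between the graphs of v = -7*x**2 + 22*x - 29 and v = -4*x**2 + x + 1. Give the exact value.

27/2

Set the curves equal: -7*x**2 + 22*x - 29 = -4*x**2 + x + 1, so -3*x**2 + 21*x - 30 = 0, which factors as -3*(x - 5)*(x - 2) = 0. The curves meet at x = 2, 5.
On [2, 5], v = -7*x**2 + 22*x - 29 is on top; that piece has area ∫[2,5] (-3*x**2 + 21*x - 30) dx = 27/2.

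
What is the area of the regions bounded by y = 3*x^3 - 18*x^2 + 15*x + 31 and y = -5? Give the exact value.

Set the curves equal: 3*x^3 - 18*x^2 + 15*x + 31 = -5, so 3*x^3 - 18*x^2 + 15*x + 36 = 0, which factors as 3*(x - 4)*(x - 3)*(x + 1) = 0. The curves meet at x = -1, 3, 4.
On [-1, 3], y = 3*x^3 - 18*x^2 + 15*x + 31 is on top; that piece has area ∫[-1,3] (3*x^3 - 18*x^2 + 15*x + 36) dx = 96.
On [3, 4], y = -5 is on top; that piece has area ∫[3,4] (-(3*x^3 - 18*x^2 + 15*x + 36)) dx = 9/4.
Total enclosed area = 96 + 9/4 = 393/4.

393/4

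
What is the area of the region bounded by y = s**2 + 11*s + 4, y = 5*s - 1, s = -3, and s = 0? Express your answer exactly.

23/3

The difference (s**2 + 11*s + 4) - (5*s - 1) = s**2 + 6*s + 5 changes sign at s = -1 inside [-3, 0], so split the integral there.
∫[-3,-1] (s**2 + 6*s + 5) ds = -16/3; the area of that piece is 16/3.
∫[-1,0] (s**2 + 6*s + 5) ds = 7/3.
Total area = 16/3 + 7/3 = 23/3.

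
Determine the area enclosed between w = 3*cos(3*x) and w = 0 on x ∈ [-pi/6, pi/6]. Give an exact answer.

On [-pi/6, pi/6], (3*cos(3*x)) - (0) = 3*cos(3*x) is ≥ 0 throughout, so the area is a single integral of |3*cos(3*x)|.
∫[-pi/6,pi/6] (3*cos(3*x)) dx = 2.

2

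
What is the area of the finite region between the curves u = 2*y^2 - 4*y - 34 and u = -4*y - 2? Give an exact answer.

Both boundary curves give u as a function of y, so integrate with respect to y. Setting them equal: 2*y^2 - 32 = 0, i.e. 2*(y - 4)*(y + 4) = 0, so they meet at y = -4, 4.
For y in [-4, 4], u = 2*y^2 - 4*y - 34 is on the left; area = ∫[-4,4] (-(2*y^2 - 32)) dy = 512/3.

512/3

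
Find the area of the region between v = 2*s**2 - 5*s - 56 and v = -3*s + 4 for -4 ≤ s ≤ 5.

423

On [-4, 5], (2*s**2 - 5*s - 56) - (-3*s + 4) = 2*s**2 - 2*s - 60 is ≤ 0 throughout, so the area is a single integral of |2*s**2 - 2*s - 60|.
∫[-4,5] (2*s**2 - 2*s - 60) ds = -423; the area of that piece is 423.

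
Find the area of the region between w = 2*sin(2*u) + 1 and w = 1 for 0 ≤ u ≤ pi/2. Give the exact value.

On [0, pi/2], (2*sin(2*u) + 1) - (1) = 2*sin(2*u) is ≥ 0 throughout, so the area is a single integral of |2*sin(2*u)|.
∫[0,pi/2] (2*sin(2*u)) du = 2.

2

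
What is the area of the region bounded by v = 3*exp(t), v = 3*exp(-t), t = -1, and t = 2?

-12 + 3*exp(-2) + 3*exp(-1) + 3*exp(1) + 3*exp(2)

The difference (3*exp(t)) - (3*exp(-t)) = 3*exp(t) - 3*exp(-t) changes sign at t = 0 inside [-1, 2], so split the integral there.
∫[-1,0] (3*exp(t) - 3*exp(-t)) dt = -3*exp(1) - 3*exp(-1) + 6; the area of that piece is -6 + 3*exp(-1) + 3*exp(1).
∫[0,2] (3*exp(t) - 3*exp(-t)) dt = -6 + 3*exp(-2) + 3*exp(2).
Total area = (-6 + 3*exp(-1) + 3*exp(1)) + (-6 + 3*exp(-2) + 3*exp(2)) = -12 + 3*exp(-2) + 3*exp(-1) + 3*exp(1) + 3*exp(2).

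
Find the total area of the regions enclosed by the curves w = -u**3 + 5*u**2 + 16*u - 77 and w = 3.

5137/12

Set the curves equal: -u**3 + 5*u**2 + 16*u - 77 = 3, so -u**3 + 5*u**2 + 16*u - 80 = 0, which factors as -(u - 5)*(u - 4)*(u + 4) = 0. The curves meet at u = -4, 4, 5.
On [-4, 4], w = 3 is on top; that piece has area ∫[-4,4] (-(-u**3 + 5*u**2 + 16*u - 80)) du = 1280/3.
On [4, 5], w = -u**3 + 5*u**2 + 16*u - 77 is on top; that piece has area ∫[4,5] (-u**3 + 5*u**2 + 16*u - 80) du = 17/12.
Total enclosed area = 1280/3 + 17/12 = 5137/12.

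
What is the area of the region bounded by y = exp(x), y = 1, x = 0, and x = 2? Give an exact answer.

-3 + exp(2)

On [0, 2], (exp(x)) - (1) = exp(x) - 1 is ≥ 0 throughout, so the area is a single integral of |exp(x) - 1|.
∫[0,2] (exp(x) - 1) dx = -3 + exp(2).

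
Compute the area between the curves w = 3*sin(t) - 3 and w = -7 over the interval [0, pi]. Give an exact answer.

On [0, pi], (3*sin(t) - 3) - (-7) = 3*sin(t) + 4 is ≥ 0 throughout, so the area is a single integral of |3*sin(t) + 4|.
∫[0,pi] (3*sin(t) + 4) dt = 6 + 4*pi.

6 + 4*pi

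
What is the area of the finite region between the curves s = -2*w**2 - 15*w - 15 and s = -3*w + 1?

Both boundary curves give s as a function of w, so integrate with respect to w. Setting them equal: -2*w**2 - 12*w - 16 = 0, i.e. -2*(w + 2)*(w + 4) = 0, so they meet at w = -4, -2.
For w in [-4, -2], s = -2*w**2 - 15*w - 15 is on the right; area = ∫[-4,-2] (-2*w**2 - 12*w - 16) dw = 8/3.

8/3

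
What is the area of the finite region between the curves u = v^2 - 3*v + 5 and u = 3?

Both boundary curves give u as a function of v, so integrate with respect to v. Setting them equal: v^2 - 3*v + 2 = 0, i.e. (v - 2)*(v - 1) = 0, so they meet at v = 1, 2.
For v in [1, 2], u = v^2 - 3*v + 5 is on the left; area = ∫[1,2] (-(v^2 - 3*v + 2)) dv = 1/6.

1/6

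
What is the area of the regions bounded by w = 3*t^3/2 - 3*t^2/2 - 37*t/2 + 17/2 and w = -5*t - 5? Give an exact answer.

74

Set the curves equal: 3*t^3/2 - 3*t^2/2 - 37*t/2 + 17/2 = -5*t - 5, so 3*t^3/2 - 3*t^2/2 - 27*t/2 + 27/2 = 0, which factors as 3*(t - 3)*(t - 1)*(t + 3)/2 = 0. The curves meet at t = -3, 1, 3.
On [-3, 1], w = 3*t^3/2 - 3*t^2/2 - 37*t/2 + 17/2 is on top; that piece has area ∫[-3,1] (3*t^3/2 - 3*t^2/2 - 27*t/2 + 27/2) dt = 64.
On [1, 3], w = -5*t - 5 is on top; that piece has area ∫[1,3] (-(3*t^3/2 - 3*t^2/2 - 27*t/2 + 27/2)) dt = 10.
Total enclosed area = 64 + 10 = 74.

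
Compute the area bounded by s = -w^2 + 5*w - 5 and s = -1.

9/2

Both boundary curves give s as a function of w, so integrate with respect to w. Setting them equal: -w^2 + 5*w - 4 = 0, i.e. -(w - 4)*(w - 1) = 0, so they meet at w = 1, 4.
For w in [1, 4], s = -w^2 + 5*w - 5 is on the right; area = ∫[1,4] (-w^2 + 5*w - 4) dw = 9/2.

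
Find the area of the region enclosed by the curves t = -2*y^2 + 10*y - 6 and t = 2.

9

Both boundary curves give t as a function of y, so integrate with respect to y. Setting them equal: -2*y^2 + 10*y - 8 = 0, i.e. -2*(y - 4)*(y - 1) = 0, so they meet at y = 1, 4.
For y in [1, 4], t = -2*y^2 + 10*y - 6 is on the right; area = ∫[1,4] (-2*y^2 + 10*y - 8) dy = 9.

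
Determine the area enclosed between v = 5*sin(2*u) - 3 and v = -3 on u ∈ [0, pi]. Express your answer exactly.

10

The difference (5*sin(2*u) - 3) - (-3) = 5*sin(2*u) changes sign at u = pi/2 inside [0, pi], so split the integral there.
∫[0,pi/2] (5*sin(2*u)) du = 5.
∫[pi/2,pi] (5*sin(2*u)) du = -5; the area of that piece is 5.
Total area = 5 + 5 = 10.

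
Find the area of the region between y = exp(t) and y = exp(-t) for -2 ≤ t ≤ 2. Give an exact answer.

The difference (exp(t)) - (exp(-t)) = exp(t) - exp(-t) changes sign at t = 0 inside [-2, 2], so split the integral there.
∫[-2,0] (exp(t) - exp(-t)) dt = -exp(2) - exp(-2) + 2; the area of that piece is -2 + exp(-2) + exp(2).
∫[0,2] (exp(t) - exp(-t)) dt = -2 + exp(-2) + exp(2).
Total area = (-2 + exp(-2) + exp(2)) + (-2 + exp(-2) + exp(2)) = -4 + 2*exp(-2) + 2*exp(2).

-4 + 2*exp(-2) + 2*exp(2)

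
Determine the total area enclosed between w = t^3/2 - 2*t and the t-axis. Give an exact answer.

4

The curve meets the t-axis where t^3/2 - 2*t = 0, i.e. t*(t - 2)*(t + 2)/2 = 0, at t = -2, 0, 2.
On [-2, 0] the curve lies above the axis; ∫[-2,0] (t^3/2 - 2*t) dt = 2, giving area 2.
On [0, 2] the curve lies below the axis; ∫[0,2] (t^3/2 - 2*t) dt = -2, giving area 2.
Total area = 2 + 2 = 4.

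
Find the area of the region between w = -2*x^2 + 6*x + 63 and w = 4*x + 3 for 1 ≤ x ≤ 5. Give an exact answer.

On [1, 5], (-2*x^2 + 6*x + 63) - (4*x + 3) = -2*x^2 + 2*x + 60 is ≥ 0 throughout, so the area is a single integral of |-2*x^2 + 2*x + 60|.
∫[1,5] (-2*x^2 + 2*x + 60) dx = 544/3.

544/3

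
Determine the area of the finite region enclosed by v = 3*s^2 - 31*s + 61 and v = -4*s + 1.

Set the curves equal: 3*s^2 - 31*s + 61 = -4*s + 1, so 3*s^2 - 27*s + 60 = 0, which factors as 3*(s - 5)*(s - 4) = 0. The curves meet at s = 4, 5.
On [4, 5], v = -4*s + 1 is on top; that piece has area ∫[4,5] (-(3*s^2 - 27*s + 60)) ds = 1/2.

1/2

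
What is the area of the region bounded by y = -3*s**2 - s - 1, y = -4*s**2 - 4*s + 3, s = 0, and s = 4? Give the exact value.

101/3

The difference (-3*s**2 - s - 1) - (-4*s**2 - 4*s + 3) = s**2 + 3*s - 4 changes sign at s = 1 inside [0, 4], so split the integral there.
∫[0,1] (s**2 + 3*s - 4) ds = -13/6; the area of that piece is 13/6.
∫[1,4] (s**2 + 3*s - 4) ds = 63/2.
Total area = 13/6 + 63/2 = 101/3.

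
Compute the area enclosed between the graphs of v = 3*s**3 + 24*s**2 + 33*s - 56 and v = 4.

443/2

Set the curves equal: 3*s**3 + 24*s**2 + 33*s - 56 = 4, so 3*s**3 + 24*s**2 + 33*s - 60 = 0, which factors as 3*(s - 1)*(s + 4)*(s + 5) = 0. The curves meet at s = -5, -4, 1.
On [-5, -4], v = 3*s**3 + 24*s**2 + 33*s - 56 is on top; that piece has area ∫[-5,-4] (3*s**3 + 24*s**2 + 33*s - 60) ds = 11/4.
On [-4, 1], v = 4 is on top; that piece has area ∫[-4,1] (-(3*s**3 + 24*s**2 + 33*s - 60)) ds = 875/4.
Total enclosed area = 11/4 + 875/4 = 443/2.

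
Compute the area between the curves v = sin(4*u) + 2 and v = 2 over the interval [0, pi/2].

The difference (sin(4*u) + 2) - (2) = sin(4*u) changes sign at u = pi/4 inside [0, pi/2], so split the integral there.
∫[0,pi/4] (sin(4*u)) du = 1/2.
∫[pi/4,pi/2] (sin(4*u)) du = -1/2; the area of that piece is 1/2.
Total area = 1/2 + 1/2 = 1.

1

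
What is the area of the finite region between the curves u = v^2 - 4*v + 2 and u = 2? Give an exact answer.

32/3

Both boundary curves give u as a function of v, so integrate with respect to v. Setting them equal: v^2 - 4*v = 0, i.e. v*(v - 4) = 0, so they meet at v = 0, 4.
For v in [0, 4], u = v^2 - 4*v + 2 is on the left; area = ∫[0,4] (-(v^2 - 4*v)) dv = 32/3.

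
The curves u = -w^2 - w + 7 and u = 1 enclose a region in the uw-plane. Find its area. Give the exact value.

125/6

Both boundary curves give u as a function of w, so integrate with respect to w. Setting them equal: -w^2 - w + 6 = 0, i.e. -(w - 2)*(w + 3) = 0, so they meet at w = -3, 2.
For w in [-3, 2], u = -w^2 - w + 7 is on the right; area = ∫[-3,2] (-w^2 - w + 6) dw = 125/6.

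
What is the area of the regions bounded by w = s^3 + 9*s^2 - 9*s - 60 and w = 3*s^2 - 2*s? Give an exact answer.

Set the curves equal: s^3 + 9*s^2 - 9*s - 60 = 3*s^2 - 2*s, so s^3 + 6*s^2 - 7*s - 60 = 0, which factors as (s - 3)*(s + 4)*(s + 5) = 0. The curves meet at s = -5, -4, 3.
On [-5, -4], w = s^3 + 9*s^2 - 9*s - 60 is on top; that piece has area ∫[-5,-4] (s^3 + 6*s^2 - 7*s - 60) ds = 5/4.
On [-4, 3], w = 3*s^2 - 2*s is on top; that piece has area ∫[-4,3] (-(s^3 + 6*s^2 - 7*s - 60)) ds = 1029/4.
Total enclosed area = 5/4 + 1029/4 = 517/2.

517/2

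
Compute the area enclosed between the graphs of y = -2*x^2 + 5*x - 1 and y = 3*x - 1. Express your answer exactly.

1/3

Set the curves equal: -2*x^2 + 5*x - 1 = 3*x - 1, so -2*x^2 + 2*x = 0, which factors as -2*x*(x - 1) = 0. The curves meet at x = 0, 1.
On [0, 1], y = -2*x^2 + 5*x - 1 is on top; that piece has area ∫[0,1] (-2*x^2 + 2*x) dx = 1/3.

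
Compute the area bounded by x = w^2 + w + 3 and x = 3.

1/6

Both boundary curves give x as a function of w, so integrate with respect to w. Setting them equal: w^2 + w = 0, i.e. w*(w + 1) = 0, so they meet at w = -1, 0.
For w in [-1, 0], x = w^2 + w + 3 is on the left; area = ∫[-1,0] (-(w^2 + w)) dw = 1/6.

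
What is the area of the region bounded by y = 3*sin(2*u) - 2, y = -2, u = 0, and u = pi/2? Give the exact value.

On [0, pi/2], (3*sin(2*u) - 2) - (-2) = 3*sin(2*u) is ≥ 0 throughout, so the area is a single integral of |3*sin(2*u)|.
∫[0,pi/2] (3*sin(2*u)) du = 3.

3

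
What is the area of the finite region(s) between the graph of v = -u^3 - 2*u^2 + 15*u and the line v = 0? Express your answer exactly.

The curve meets the u-axis where -u^3 - 2*u^2 + 15*u = 0, i.e. -u*(u - 3)*(u + 5) = 0, at u = -5, 0, 3.
On [-5, 0] the curve lies below the axis; ∫[-5,0] (-u^3 - 2*u^2 + 15*u) du = -1375/12, giving area 1375/12.
On [0, 3] the curve lies above the axis; ∫[0,3] (-u^3 - 2*u^2 + 15*u) du = 117/4, giving area 117/4.
Total area = 1375/12 + 117/4 = 863/6.

863/6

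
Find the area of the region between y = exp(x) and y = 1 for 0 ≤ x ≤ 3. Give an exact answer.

-4 + exp(3)

On [0, 3], (exp(x)) - (1) = exp(x) - 1 is ≥ 0 throughout, so the area is a single integral of |exp(x) - 1|.
∫[0,3] (exp(x) - 1) dx = -4 + exp(3).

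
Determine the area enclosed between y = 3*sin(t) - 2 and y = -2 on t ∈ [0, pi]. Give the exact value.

6

On [0, pi], (3*sin(t) - 2) - (-2) = 3*sin(t) is ≥ 0 throughout, so the area is a single integral of |3*sin(t)|.
∫[0,pi] (3*sin(t)) dt = 6.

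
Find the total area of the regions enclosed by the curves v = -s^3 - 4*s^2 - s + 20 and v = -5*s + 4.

148/3

Set the curves equal: -s^3 - 4*s^2 - s + 20 = -5*s + 4, so -s^3 - 4*s^2 + 4*s + 16 = 0, which factors as -(s - 2)*(s + 2)*(s + 4) = 0. The curves meet at s = -4, -2, 2.
On [-4, -2], v = -5*s + 4 is on top; that piece has area ∫[-4,-2] (-(-s^3 - 4*s^2 + 4*s + 16)) ds = 20/3.
On [-2, 2], v = -s^3 - 4*s^2 - s + 20 is on top; that piece has area ∫[-2,2] (-s^3 - 4*s^2 + 4*s + 16) ds = 128/3.
Total enclosed area = 20/3 + 128/3 = 148/3.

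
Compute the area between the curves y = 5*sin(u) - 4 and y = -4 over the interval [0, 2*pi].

The difference (5*sin(u) - 4) - (-4) = 5*sin(u) changes sign at u = pi inside [0, 2*pi], so split the integral there.
∫[0,pi] (5*sin(u)) du = 10.
∫[pi,2*pi] (5*sin(u)) du = -10; the area of that piece is 10.
Total area = 10 + 10 = 20.

20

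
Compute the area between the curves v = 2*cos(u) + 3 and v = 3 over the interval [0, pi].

4

The difference (2*cos(u) + 3) - (3) = 2*cos(u) changes sign at u = pi/2 inside [0, pi], so split the integral there.
∫[0,pi/2] (2*cos(u)) du = 2.
∫[pi/2,pi] (2*cos(u)) du = -2; the area of that piece is 2.
Total area = 2 + 2 = 4.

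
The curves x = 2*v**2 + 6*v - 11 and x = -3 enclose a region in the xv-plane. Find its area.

125/3

Both boundary curves give x as a function of v, so integrate with respect to v. Setting them equal: 2*v**2 + 6*v - 8 = 0, i.e. 2*(v - 1)*(v + 4) = 0, so they meet at v = -4, 1.
For v in [-4, 1], x = 2*v**2 + 6*v - 11 is on the left; area = ∫[-4,1] (-(2*v**2 + 6*v - 8)) dv = 125/3.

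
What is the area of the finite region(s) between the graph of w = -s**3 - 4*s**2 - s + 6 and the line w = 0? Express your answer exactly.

71/6

The curve meets the s-axis where -s**3 - 4*s**2 - s + 6 = 0, i.e. -(s - 1)*(s + 2)*(s + 3) = 0, at s = -3, -2, 1.
On [-3, -2] the curve lies below the axis; ∫[-3,-2] (-s**3 - 4*s**2 - s + 6) ds = -7/12, giving area 7/12.
On [-2, 1] the curve lies above the axis; ∫[-2,1] (-s**3 - 4*s**2 - s + 6) ds = 45/4, giving area 45/4.
Total area = 7/12 + 45/4 = 71/6.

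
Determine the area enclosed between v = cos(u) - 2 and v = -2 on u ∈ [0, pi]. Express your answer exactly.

2

The difference (cos(u) - 2) - (-2) = cos(u) changes sign at u = pi/2 inside [0, pi], so split the integral there.
∫[0,pi/2] (cos(u)) du = 1.
∫[pi/2,pi] (cos(u)) du = -1; the area of that piece is 1.
Total area = 1 + 1 = 2.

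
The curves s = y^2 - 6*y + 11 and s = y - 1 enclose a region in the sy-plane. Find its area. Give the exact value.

1/6

Both boundary curves give s as a function of y, so integrate with respect to y. Setting them equal: y^2 - 7*y + 12 = 0, i.e. (y - 4)*(y - 3) = 0, so they meet at y = 3, 4.
For y in [3, 4], s = y^2 - 6*y + 11 is on the left; area = ∫[3,4] (-(y^2 - 7*y + 12)) dy = 1/6.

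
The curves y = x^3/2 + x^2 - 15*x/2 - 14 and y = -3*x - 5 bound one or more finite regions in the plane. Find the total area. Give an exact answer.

Set the curves equal: x^3/2 + x^2 - 15*x/2 - 14 = -3*x - 5, so x^3/2 + x^2 - 9*x/2 - 9 = 0, which factors as (x - 3)*(x + 2)*(x + 3)/2 = 0. The curves meet at x = -3, -2, 3.
On [-3, -2], y = x^3/2 + x^2 - 15*x/2 - 14 is on top; that piece has area ∫[-3,-2] (x^3/2 + x^2 - 9*x/2 - 9) dx = 11/24.
On [-2, 3], y = -3*x - 5 is on top; that piece has area ∫[-2,3] (-(x^3/2 + x^2 - 9*x/2 - 9)) dx = 875/24.
Total enclosed area = 11/24 + 875/24 = 443/12.

443/12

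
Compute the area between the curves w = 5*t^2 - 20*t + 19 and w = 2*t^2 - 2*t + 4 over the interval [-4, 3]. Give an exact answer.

The difference (5*t^2 - 20*t + 19) - (2*t^2 - 2*t + 4) = 3*t^2 - 18*t + 15 changes sign at t = 1 inside [-4, 3], so split the integral there.
∫[-4,1] (3*t^2 - 18*t + 15) dt = 275.
∫[1,3] (3*t^2 - 18*t + 15) dt = -16; the area of that piece is 16.
Total area = 275 + 16 = 291.

291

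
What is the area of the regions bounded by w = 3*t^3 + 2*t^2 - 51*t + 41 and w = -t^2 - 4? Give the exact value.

568

Set the curves equal: 3*t^3 + 2*t^2 - 51*t + 41 = -t^2 - 4, so 3*t^3 + 3*t^2 - 51*t + 45 = 0, which factors as 3*(t - 3)*(t - 1)*(t + 5) = 0. The curves meet at t = -5, 1, 3.
On [-5, 1], w = 3*t^3 + 2*t^2 - 51*t + 41 is on top; that piece has area ∫[-5,1] (3*t^3 + 3*t^2 - 51*t + 45) dt = 540.
On [1, 3], w = -t^2 - 4 is on top; that piece has area ∫[1,3] (-(3*t^3 + 3*t^2 - 51*t + 45)) dt = 28.
Total enclosed area = 540 + 28 = 568.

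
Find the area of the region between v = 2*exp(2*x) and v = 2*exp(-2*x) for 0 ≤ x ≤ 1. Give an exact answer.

-2 + exp(-2) + exp(2)

On [0, 1], (2*exp(2*x)) - (2*exp(-2*x)) = 2*exp(2*x) - 2*exp(-2*x) is ≥ 0 throughout, so the area is a single integral of |2*exp(2*x) - 2*exp(-2*x)|.
∫[0,1] (2*exp(2*x) - 2*exp(-2*x)) dx = -2 + exp(-2) + exp(2).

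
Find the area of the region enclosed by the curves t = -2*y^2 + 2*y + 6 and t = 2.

9

Both boundary curves give t as a function of y, so integrate with respect to y. Setting them equal: -2*y^2 + 2*y + 4 = 0, i.e. -2*(y - 2)*(y + 1) = 0, so they meet at y = -1, 2.
For y in [-1, 2], t = -2*y^2 + 2*y + 6 is on the right; area = ∫[-1,2] (-2*y^2 + 2*y + 4) dy = 9.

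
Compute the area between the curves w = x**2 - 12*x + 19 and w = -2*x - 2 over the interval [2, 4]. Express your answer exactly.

4

The difference (x**2 - 12*x + 19) - (-2*x - 2) = x**2 - 10*x + 21 changes sign at x = 3 inside [2, 4], so split the integral there.
∫[2,3] (x**2 - 10*x + 21) dx = 7/3.
∫[3,4] (x**2 - 10*x + 21) dx = -5/3; the area of that piece is 5/3.
Total area = 7/3 + 5/3 = 4.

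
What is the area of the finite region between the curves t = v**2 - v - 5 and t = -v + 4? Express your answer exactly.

36

Both boundary curves give t as a function of v, so integrate with respect to v. Setting them equal: v**2 - 9 = 0, i.e. (v - 3)*(v + 3) = 0, so they meet at v = -3, 3.
For v in [-3, 3], t = v**2 - v - 5 is on the left; area = ∫[-3,3] (-(v**2 - 9)) dv = 36.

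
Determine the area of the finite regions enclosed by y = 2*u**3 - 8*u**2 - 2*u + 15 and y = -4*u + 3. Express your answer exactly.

71/3

Set the curves equal: 2*u**3 - 8*u**2 - 2*u + 15 = -4*u + 3, so 2*u**3 - 8*u**2 + 2*u + 12 = 0, which factors as 2*(u - 3)*(u - 2)*(u + 1) = 0. The curves meet at u = -1, 2, 3.
On [-1, 2], y = 2*u**3 - 8*u**2 - 2*u + 15 is on top; that piece has area ∫[-1,2] (2*u**3 - 8*u**2 + 2*u + 12) du = 45/2.
On [2, 3], y = -4*u + 3 is on top; that piece has area ∫[2,3] (-(2*u**3 - 8*u**2 + 2*u + 12)) du = 7/6.
Total enclosed area = 45/2 + 7/6 = 71/3.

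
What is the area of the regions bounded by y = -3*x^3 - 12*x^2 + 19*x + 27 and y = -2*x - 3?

Set the curves equal: -3*x^3 - 12*x^2 + 19*x + 27 = -2*x - 3, so -3*x^3 - 12*x^2 + 21*x + 30 = 0, which factors as -3*(x - 2)*(x + 1)*(x + 5) = 0. The curves meet at x = -5, -1, 2.
On [-5, -1], y = -2*x - 3 is on top; that piece has area ∫[-5,-1] (-(-3*x^3 - 12*x^2 + 21*x + 30)) dx = 160.
On [-1, 2], y = -3*x^3 - 12*x^2 + 19*x + 27 is on top; that piece has area ∫[-1,2] (-3*x^3 - 12*x^2 + 21*x + 30) dx = 297/4.
Total enclosed area = 160 + 297/4 = 937/4.

937/4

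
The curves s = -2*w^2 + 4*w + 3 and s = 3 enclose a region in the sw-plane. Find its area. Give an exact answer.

8/3

Both boundary curves give s as a function of w, so integrate with respect to w. Setting them equal: -2*w^2 + 4*w = 0, i.e. -2*w*(w - 2) = 0, so they meet at w = 0, 2.
For w in [0, 2], s = -2*w^2 + 4*w + 3 is on the right; area = ∫[0,2] (-2*w^2 + 4*w) dw = 8/3.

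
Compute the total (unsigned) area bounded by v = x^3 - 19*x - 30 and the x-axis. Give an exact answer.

The curve meets the x-axis where x^3 - 19*x - 30 = 0, i.e. (x - 5)*(x + 2)*(x + 3) = 0, at x = -3, -2, 5.
On [-3, -2] the curve lies above the axis; ∫[-3,-2] (x^3 - 19*x - 30) dx = 5/4, giving area 5/4.
On [-2, 5] the curve lies below the axis; ∫[-2,5] (x^3 - 19*x - 30) dx = -1029/4, giving area 1029/4.
Total area = 5/4 + 1029/4 = 517/2.

517/2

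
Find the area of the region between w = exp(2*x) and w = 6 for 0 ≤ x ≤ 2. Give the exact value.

The difference (exp(2*x)) - (6) = exp(2*x) - 6 changes sign at x = log(6)/2 inside [0, 2], so split the integral there.
∫[0,log(6)/2] (exp(2*x) - 6) dx = 5/2 - log(216); the area of that piece is -5/2 + log(216).
∫[log(6)/2,2] (exp(2*x) - 6) dx = -15 + 3*log(6) + exp(4)/2.
Total area = (-5/2 + log(216)) + (-15 + 3*log(6) + exp(4)/2) = -35/2 + 6*log(6) + exp(4)/2.

-35/2 + 6*log(6) + exp(4)/2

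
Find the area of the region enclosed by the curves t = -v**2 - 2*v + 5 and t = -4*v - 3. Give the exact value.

36

Both boundary curves give t as a function of v, so integrate with respect to v. Setting them equal: -v**2 + 2*v + 8 = 0, i.e. -(v - 4)*(v + 2) = 0, so they meet at v = -2, 4.
For v in [-2, 4], t = -v**2 - 2*v + 5 is on the right; area = ∫[-2,4] (-v**2 + 2*v + 8) dv = 36.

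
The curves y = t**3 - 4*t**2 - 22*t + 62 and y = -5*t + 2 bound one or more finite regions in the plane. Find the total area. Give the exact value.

3901/12

Set the curves equal: t**3 - 4*t**2 - 22*t + 62 = -5*t + 2, so t**3 - 4*t**2 - 17*t + 60 = 0, which factors as (t - 5)*(t - 3)*(t + 4) = 0. The curves meet at t = -4, 3, 5.
On [-4, 3], y = t**3 - 4*t**2 - 22*t + 62 is on top; that piece has area ∫[-4,3] (t**3 - 4*t**2 - 17*t + 60) dt = 3773/12.
On [3, 5], y = -5*t + 2 is on top; that piece has area ∫[3,5] (-(t**3 - 4*t**2 - 17*t + 60)) dt = 32/3.
Total enclosed area = 3773/12 + 32/3 = 3901/12.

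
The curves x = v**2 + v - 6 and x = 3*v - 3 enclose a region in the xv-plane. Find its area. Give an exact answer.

32/3

Both boundary curves give x as a function of v, so integrate with respect to v. Setting them equal: v**2 - 2*v - 3 = 0, i.e. (v - 3)*(v + 1) = 0, so they meet at v = -1, 3.
For v in [-1, 3], x = v**2 + v - 6 is on the left; area = ∫[-1,3] (-(v**2 - 2*v - 3)) dv = 32/3.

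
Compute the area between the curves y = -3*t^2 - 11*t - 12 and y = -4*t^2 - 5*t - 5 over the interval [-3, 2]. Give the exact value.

137/3

The difference (-3*t^2 - 11*t - 12) - (-4*t^2 - 5*t - 5) = t^2 - 6*t - 7 changes sign at t = -1 inside [-3, 2], so split the integral there.
∫[-3,-1] (t^2 - 6*t - 7) dt = 56/3.
∫[-1,2] (t^2 - 6*t - 7) dt = -27; the area of that piece is 27.
Total area = 56/3 + 27 = 137/3.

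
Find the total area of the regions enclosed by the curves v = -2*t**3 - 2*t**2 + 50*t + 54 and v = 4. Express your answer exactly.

Set the curves equal: -2*t**3 - 2*t**2 + 50*t + 54 = 4, so -2*t**3 - 2*t**2 + 50*t + 50 = 0, which factors as -2*(t - 5)*(t + 1)*(t + 5) = 0. The curves meet at t = -5, -1, 5.
On [-5, -1], v = 4 is on top; that piece has area ∫[-5,-1] (-(-2*t**3 - 2*t**2 + 50*t + 50)) dt = 512/3.
On [-1, 5], v = -2*t**3 - 2*t**2 + 50*t + 54 is on top; that piece has area ∫[-1,5] (-2*t**3 - 2*t**2 + 50*t + 50) dt = 504.
Total enclosed area = 512/3 + 504 = 2024/3.

2024/3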